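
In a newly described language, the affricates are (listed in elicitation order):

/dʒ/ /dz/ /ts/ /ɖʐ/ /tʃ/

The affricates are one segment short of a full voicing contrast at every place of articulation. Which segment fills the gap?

/ʈʂ/

place of articulation  voiceless  voiced  
alveolar          ts        dz      
postalveolar      tʃ        dʒ      
retroflex         —         ɖʐ      
The retroflex row has no voiceless member, so the gap is the voiceless retroflex affricate /ʈʂ/.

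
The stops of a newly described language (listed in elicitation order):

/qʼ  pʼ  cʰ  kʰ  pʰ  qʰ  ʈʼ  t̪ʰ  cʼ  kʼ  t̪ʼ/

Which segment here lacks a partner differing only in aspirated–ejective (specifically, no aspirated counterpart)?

/ʈʼ/

Bilabial: /pʰ/ ~ /pʼ/
Dental: /t̪ʰ/ ~ /t̪ʼ/
Palatal: /cʰ/ ~ /cʼ/
Velar: /kʰ/ ~ /kʼ/
Uvular: /qʰ/ ~ /qʼ/
Retroflex: only /ʈʼ/ (ejective); no aspirated partner.
So /ʈʼ/ is the unpaired segment.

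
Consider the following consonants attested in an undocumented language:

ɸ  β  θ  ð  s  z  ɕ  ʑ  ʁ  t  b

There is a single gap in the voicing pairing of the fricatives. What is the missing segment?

Voiceless: /ɸ/ (bilabial), /θ/ (dental), /s/ (alveolar), /ɕ/ (alveolo-palatal).
Voiced: /β/ (bilabial), /ð/ (dental), /z/ (alveolar), /ʑ/ (alveolo-palatal), /ʁ/ (uvular).
The uvular row has no voiceless member, so the gap is the voiceless uvular fricative /χ/.

/χ/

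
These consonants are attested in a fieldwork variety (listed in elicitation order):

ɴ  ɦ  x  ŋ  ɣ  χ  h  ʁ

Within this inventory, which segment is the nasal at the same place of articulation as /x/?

/ŋ/

/x/ is a voiceless velar fricative.
The nasal at the same place is a velar nasal — in this inventory, /ŋ/.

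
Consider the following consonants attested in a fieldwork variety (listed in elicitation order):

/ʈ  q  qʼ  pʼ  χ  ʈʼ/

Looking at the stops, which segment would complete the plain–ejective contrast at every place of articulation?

place of articulation  plain     ejective
bilabial          —         pʼ      
retroflex         ʈ         ʈʼ      
uvular            q         qʼ      
The bilabial row has no plain member, so the gap is the plain bilabial stop /p/.

/p/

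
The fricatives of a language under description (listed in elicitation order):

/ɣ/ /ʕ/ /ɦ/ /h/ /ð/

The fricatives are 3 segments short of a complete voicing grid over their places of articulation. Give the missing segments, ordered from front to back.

/θ/, /x/, /ħ/

Voiceless: /h/ (glottal).
Voiced: /ð/ (dental), /ɣ/ (velar), /ʕ/ (pharyngeal), /ɦ/ (glottal).
Gaps, from front to back: dental lacks voiceless (/θ/); velar lacks voiceless (/x/); pharyngeal lacks voiceless (/ħ/).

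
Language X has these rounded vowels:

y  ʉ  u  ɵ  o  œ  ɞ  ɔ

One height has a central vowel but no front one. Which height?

high: front /y/, central /ʉ/, back /u/.
high-mid: front —, central /ɵ/, back /o/.
low-mid: front /œ/, central /ɞ/, back /ɔ/.
Every height has a front member except high-mid, where /ø/ would be expected.

high-mid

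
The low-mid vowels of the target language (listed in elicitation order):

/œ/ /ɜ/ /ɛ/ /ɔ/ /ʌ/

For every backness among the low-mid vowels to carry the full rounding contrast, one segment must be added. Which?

/ɞ/

front: unrounded /ɛ/, rounded /œ/.
central: unrounded /ɜ/, rounded —.
back: unrounded /ʌ/, rounded /ɔ/.
The central row has no rounded member, so the gap is the central rounded vowel /ɞ/.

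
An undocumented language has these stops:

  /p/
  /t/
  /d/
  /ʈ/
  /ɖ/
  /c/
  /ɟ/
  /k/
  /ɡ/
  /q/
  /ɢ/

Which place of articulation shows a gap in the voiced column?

bilabial

place of articulation  voiceless  voiced  
bilabial          p         —       
alveolar          t         d       
retroflex         ʈ         ɖ       
palatal           c         ɟ       
velar             k         ɡ       
uvular            q         ɢ       
Every place of articulation has a voiced member except bilabial, where /b/ would be expected.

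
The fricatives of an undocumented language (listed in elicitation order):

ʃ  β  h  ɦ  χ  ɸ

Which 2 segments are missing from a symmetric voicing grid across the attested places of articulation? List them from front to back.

/ʒ/, /ʁ/

bilabial: voiceless /ɸ/, voiced /β/.
postalveolar: voiceless /ʃ/, voiced —.
uvular: voiceless /χ/, voiced —.
glottal: voiceless /h/, voiced /ɦ/.
Gaps, from front to back: postalveolar lacks voiced (/ʒ/); uvular lacks voiced (/ʁ/).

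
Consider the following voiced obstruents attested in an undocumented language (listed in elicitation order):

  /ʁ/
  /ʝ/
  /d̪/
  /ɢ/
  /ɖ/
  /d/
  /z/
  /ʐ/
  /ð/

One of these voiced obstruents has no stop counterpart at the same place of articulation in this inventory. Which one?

Dental: /d̪/ ~ /ð/
Alveolar: /d/ ~ /z/
Retroflex: /ɖ/ ~ /ʐ/
Uvular: /ɢ/ ~ /ʁ/
Palatal: only /ʝ/ (fricative); no stop partner.
So /ʝ/ is the unpaired segment.

/ʝ/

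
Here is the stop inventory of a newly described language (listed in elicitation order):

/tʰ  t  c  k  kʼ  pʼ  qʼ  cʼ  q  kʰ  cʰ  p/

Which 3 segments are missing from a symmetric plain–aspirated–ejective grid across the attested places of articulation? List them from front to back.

bilabial: plain /p/, aspirated —, ejective /pʼ/.
alveolar: plain /t/, aspirated /tʰ/, ejective —.
palatal: plain /c/, aspirated /cʰ/, ejective /cʼ/.
velar: plain /k/, aspirated /kʰ/, ejective /kʼ/.
uvular: plain /q/, aspirated —, ejective /qʼ/.
Gaps, from front to back: bilabial lacks aspirated (/pʰ/); alveolar lacks ejective (/tʼ/); uvular lacks aspirated (/qʰ/).

/pʰ/, /tʼ/, /qʰ/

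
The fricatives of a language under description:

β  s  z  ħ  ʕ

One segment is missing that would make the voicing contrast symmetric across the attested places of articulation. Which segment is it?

/ɸ/

Voiceless: /s/ (alveolar), /ħ/ (pharyngeal).
Voiced: /β/ (bilabial), /z/ (alveolar), /ʕ/ (pharyngeal).
The bilabial row has no voiceless member, so the gap is the voiceless bilabial fricative /ɸ/.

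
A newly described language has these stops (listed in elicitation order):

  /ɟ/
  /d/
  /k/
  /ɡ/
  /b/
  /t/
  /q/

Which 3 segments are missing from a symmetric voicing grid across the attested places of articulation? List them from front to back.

/p/, /c/, /ɢ/

place of articulation  voiceless  voiced  
bilabial          —         b       
alveolar          t         d       
palatal           —         ɟ       
velar             k         ɡ       
uvular            q         —       
Gaps, from front to back: bilabial lacks voiceless (/p/); palatal lacks voiceless (/c/); uvular lacks voiced (/ɢ/).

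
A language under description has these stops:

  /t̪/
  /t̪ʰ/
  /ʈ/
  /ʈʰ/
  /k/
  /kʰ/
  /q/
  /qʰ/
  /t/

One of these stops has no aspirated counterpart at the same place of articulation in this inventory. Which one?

/t/

Dental: /t̪/ ~ /t̪ʰ/
Retroflex: /ʈ/ ~ /ʈʰ/
Velar: /k/ ~ /kʰ/
Uvular: /q/ ~ /qʰ/
Alveolar: only /t/ (plain); no aspirated partner.
So /t/ is the unpaired segment.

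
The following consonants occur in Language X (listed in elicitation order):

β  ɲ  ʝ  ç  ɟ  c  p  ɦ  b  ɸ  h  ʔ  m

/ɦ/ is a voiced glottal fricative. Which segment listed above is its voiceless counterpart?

The voiceless counterpart is a voiceless glottal fricative — in this inventory, /h/.

/h/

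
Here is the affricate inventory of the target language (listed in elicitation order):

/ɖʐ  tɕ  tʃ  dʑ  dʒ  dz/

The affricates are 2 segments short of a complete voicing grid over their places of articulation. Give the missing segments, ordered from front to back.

/ts/, /ʈʂ/

alveolar: voiceless —, voiced /dz/.
postalveolar: voiceless /tʃ/, voiced /dʒ/.
retroflex: voiceless —, voiced /ɖʐ/.
alveolo-palatal: voiceless /tɕ/, voiced /dʑ/.
Gaps, from front to back: alveolar lacks voiceless (/ts/); retroflex lacks voiceless (/ʈʂ/).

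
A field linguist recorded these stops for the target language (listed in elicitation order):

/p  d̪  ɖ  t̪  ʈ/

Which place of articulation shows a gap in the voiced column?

bilabial

place of articulation  voiceless  voiced  
bilabial          p         —       
dental            t̪        d̪      
retroflex         ʈ         ɖ       
Every place of articulation has a voiced member except bilabial, where /b/ would be expected.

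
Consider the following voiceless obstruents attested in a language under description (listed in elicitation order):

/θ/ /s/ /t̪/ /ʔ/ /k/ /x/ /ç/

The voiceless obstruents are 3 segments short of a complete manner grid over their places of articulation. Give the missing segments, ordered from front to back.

/t/, /c/, /h/

Stop: /t̪/ (dental), /k/ (velar), /ʔ/ (glottal).
Fricative: /θ/ (dental), /s/ (alveolar), /ç/ (palatal), /x/ (velar).
Gaps, from front to back: alveolar lacks stop (/t/); palatal lacks stop (/c/); glottal lacks fricative (/h/).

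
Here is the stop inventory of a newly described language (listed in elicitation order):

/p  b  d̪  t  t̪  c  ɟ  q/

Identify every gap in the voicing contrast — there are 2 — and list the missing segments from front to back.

/d/, /ɢ/

bilabial: voiceless /p/, voiced /b/.
dental: voiceless /t̪/, voiced /d̪/.
alveolar: voiceless /t/, voiced —.
palatal: voiceless /c/, voiced /ɟ/.
uvular: voiceless /q/, voiced —.
Gaps, from front to back: alveolar lacks voiced (/d/); uvular lacks voiced (/ɢ/).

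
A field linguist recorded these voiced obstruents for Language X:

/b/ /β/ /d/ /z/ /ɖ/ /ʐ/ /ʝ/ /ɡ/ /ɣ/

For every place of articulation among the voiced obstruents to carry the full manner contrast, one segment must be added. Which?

/ɟ/

bilabial: stop /b/, fricative /β/.
alveolar: stop /d/, fricative /z/.
retroflex: stop /ɖ/, fricative /ʐ/.
palatal: stop —, fricative /ʝ/.
velar: stop /ɡ/, fricative /ɣ/.
The palatal row has no stop member, so the gap is the palatal stop /ɟ/.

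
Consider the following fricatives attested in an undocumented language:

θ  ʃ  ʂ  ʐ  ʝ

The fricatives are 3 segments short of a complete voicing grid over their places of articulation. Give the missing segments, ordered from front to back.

place of articulation  voiceless  voiced  
dental            θ         —       
postalveolar      ʃ         —       
retroflex         ʂ         ʐ       
palatal           —         ʝ       
Gaps, from front to back: dental lacks voiced (/ð/); postalveolar lacks voiced (/ʒ/); palatal lacks voiceless (/ç/).

/ð/, /ʒ/, /ç/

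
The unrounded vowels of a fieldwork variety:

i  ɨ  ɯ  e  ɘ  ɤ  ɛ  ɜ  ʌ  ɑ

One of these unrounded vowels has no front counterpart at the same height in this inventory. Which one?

High: /i/ ~ /ɨ/ ~ /ɯ/
High-mid: /e/ ~ /ɘ/ ~ /ɤ/
Low-mid: /ɛ/ ~ /ɜ/ ~ /ʌ/
Low: only /ɑ/ (back); no front partner.
So /ɑ/ is the unpaired segment.

/ɑ/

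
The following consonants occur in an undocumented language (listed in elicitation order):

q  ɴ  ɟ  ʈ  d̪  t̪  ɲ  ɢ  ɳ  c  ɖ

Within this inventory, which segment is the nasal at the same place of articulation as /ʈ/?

/ɳ/

/ʈ/ is a voiceless retroflex stop.
The nasal at the same place is a retroflex nasal — in this inventory, /ɳ/.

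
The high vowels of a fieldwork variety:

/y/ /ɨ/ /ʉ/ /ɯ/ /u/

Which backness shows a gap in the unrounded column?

Unrounded: /ɨ/ (central), /ɯ/ (back).
Rounded: /y/ (front), /ʉ/ (central), /u/ (back).
Every backness has an unrounded member except front, where /i/ would be expected.

front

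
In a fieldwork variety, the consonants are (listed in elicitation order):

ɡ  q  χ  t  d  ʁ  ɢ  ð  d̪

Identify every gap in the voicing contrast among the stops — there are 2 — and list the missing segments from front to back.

/t̪/, /k/

place of articulation  voiceless  voiced  
dental            —         d̪      
alveolar          t         d       
velar             —         ɡ       
uvular            q         ɢ       
Gaps, from front to back: dental lacks voiceless (/t̪/); velar lacks voiceless (/k/).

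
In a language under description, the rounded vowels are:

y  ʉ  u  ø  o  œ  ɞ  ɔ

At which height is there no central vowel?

height            front     central   back    
high              y         ʉ         u       
high-mid          ø         —         o       
low-mid           œ         ɞ         ɔ       
Every height has a central member except high-mid, where /ɵ/ would be expected.

high-mid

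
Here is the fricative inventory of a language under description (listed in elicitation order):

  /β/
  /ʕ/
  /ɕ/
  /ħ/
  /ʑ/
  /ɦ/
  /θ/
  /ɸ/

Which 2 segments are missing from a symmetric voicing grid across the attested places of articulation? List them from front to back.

Voiceless: /ɸ/ (bilabial), /θ/ (dental), /ɕ/ (alveolo-palatal), /ħ/ (pharyngeal).
Voiced: /β/ (bilabial), /ʑ/ (alveolo-palatal), /ʕ/ (pharyngeal), /ɦ/ (glottal).
Gaps, from front to back: dental lacks voiced (/ð/); glottal lacks voiceless (/h/).

/ð/, /h/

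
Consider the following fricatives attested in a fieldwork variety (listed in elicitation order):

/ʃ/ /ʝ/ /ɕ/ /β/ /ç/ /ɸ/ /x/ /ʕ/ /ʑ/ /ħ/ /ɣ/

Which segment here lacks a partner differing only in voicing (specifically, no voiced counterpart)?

/ʃ/

Bilabial: /ɸ/ ~ /β/
Alveolo-palatal: /ɕ/ ~ /ʑ/
Palatal: /ç/ ~ /ʝ/
Velar: /x/ ~ /ɣ/
Pharyngeal: /ħ/ ~ /ʕ/
Postalveolar: only /ʃ/ (voiceless); no voiced partner.
So /ʃ/ is the unpaired segment.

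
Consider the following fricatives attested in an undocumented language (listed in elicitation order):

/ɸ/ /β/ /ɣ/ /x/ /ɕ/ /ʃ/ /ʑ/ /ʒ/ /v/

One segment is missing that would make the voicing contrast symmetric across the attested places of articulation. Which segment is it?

/f/

Voiceless: /ɸ/ (bilabial), /ʃ/ (postalveolar), /ɕ/ (alveolo-palatal), /x/ (velar).
Voiced: /β/ (bilabial), /v/ (labiodental), /ʒ/ (postalveolar), /ʑ/ (alveolo-palatal), /ɣ/ (velar).
The labiodental row has no voiceless member, so the gap is the voiceless labiodental fricative /f/.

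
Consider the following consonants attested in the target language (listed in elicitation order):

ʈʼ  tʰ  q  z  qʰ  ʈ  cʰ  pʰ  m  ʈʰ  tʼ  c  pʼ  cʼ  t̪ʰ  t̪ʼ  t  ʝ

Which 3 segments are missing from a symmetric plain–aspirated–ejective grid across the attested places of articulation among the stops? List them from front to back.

/p/, /t̪/, /qʼ/

bilabial: plain —, aspirated /pʰ/, ejective /pʼ/.
dental: plain —, aspirated /t̪ʰ/, ejective /t̪ʼ/.
alveolar: plain /t/, aspirated /tʰ/, ejective /tʼ/.
retroflex: plain /ʈ/, aspirated /ʈʰ/, ejective /ʈʼ/.
palatal: plain /c/, aspirated /cʰ/, ejective /cʼ/.
uvular: plain /q/, aspirated /qʰ/, ejective —.
Gaps, from front to back: bilabial lacks plain (/p/); dental lacks plain (/t̪/); uvular lacks ejective (/qʼ/).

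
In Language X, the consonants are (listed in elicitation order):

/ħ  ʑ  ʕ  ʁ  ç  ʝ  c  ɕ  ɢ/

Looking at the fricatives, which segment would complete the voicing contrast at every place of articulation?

/χ/

place of articulation  voiceless  voiced  
alveolo-palatal   ɕ         ʑ       
palatal           ç         ʝ       
uvular            —         ʁ       
pharyngeal        ħ         ʕ       
The uvular row has no voiceless member, so the gap is the voiceless uvular fricative /χ/.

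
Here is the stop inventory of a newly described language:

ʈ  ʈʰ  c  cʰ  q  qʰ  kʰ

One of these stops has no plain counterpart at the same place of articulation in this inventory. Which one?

Retroflex: /ʈ/ ~ /ʈʰ/
Palatal: /c/ ~ /cʰ/
Uvular: /q/ ~ /qʰ/
Velar: only /kʰ/ (aspirated); no plain partner.
So /kʰ/ is the unpaired segment.

/kʰ/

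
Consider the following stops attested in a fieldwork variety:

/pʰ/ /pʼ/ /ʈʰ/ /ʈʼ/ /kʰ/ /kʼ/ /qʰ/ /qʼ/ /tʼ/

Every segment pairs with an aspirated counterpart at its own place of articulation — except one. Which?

/tʼ/

Bilabial: /pʰ/ ~ /pʼ/
Retroflex: /ʈʰ/ ~ /ʈʼ/
Velar: /kʰ/ ~ /kʼ/
Uvular: /qʰ/ ~ /qʼ/
Alveolar: only /tʼ/ (ejective); no aspirated partner.
So /tʼ/ is the unpaired segment.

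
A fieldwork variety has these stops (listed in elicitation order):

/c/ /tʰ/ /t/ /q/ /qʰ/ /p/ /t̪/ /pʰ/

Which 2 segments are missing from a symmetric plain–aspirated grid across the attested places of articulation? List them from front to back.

/t̪ʰ/, /cʰ/

Plain: /p/ (bilabial), /t̪/ (dental), /t/ (alveolar), /c/ (palatal), /q/ (uvular).
Aspirated: /pʰ/ (bilabial), /tʰ/ (alveolar), /qʰ/ (uvular).
Gaps, from front to back: dental lacks aspirated (/t̪ʰ/); palatal lacks aspirated (/cʰ/).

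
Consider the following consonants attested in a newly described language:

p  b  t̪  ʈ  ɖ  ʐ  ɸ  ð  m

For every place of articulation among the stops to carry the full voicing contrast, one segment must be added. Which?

bilabial: voiceless /p/, voiced /b/.
dental: voiceless /t̪/, voiced —.
retroflex: voiceless /ʈ/, voiced /ɖ/.
The dental row has no voiced member, so the gap is the voiced dental stop /d̪/.

/d̪/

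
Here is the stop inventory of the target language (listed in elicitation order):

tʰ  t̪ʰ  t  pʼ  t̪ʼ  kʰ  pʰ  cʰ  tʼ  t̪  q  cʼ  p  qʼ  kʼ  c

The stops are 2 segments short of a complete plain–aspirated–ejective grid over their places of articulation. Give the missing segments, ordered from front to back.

place of articulation  plain     aspirated  ejective
bilabial          p         pʰ        pʼ      
dental            t̪        t̪ʰ       t̪ʼ     
alveolar          t         tʰ        tʼ      
palatal           c         cʰ        cʼ      
velar             —         kʰ        kʼ      
uvular            q         —         qʼ      
Gaps, from front to back: velar lacks plain (/k/); uvular lacks aspirated (/qʰ/).

/k/, /qʰ/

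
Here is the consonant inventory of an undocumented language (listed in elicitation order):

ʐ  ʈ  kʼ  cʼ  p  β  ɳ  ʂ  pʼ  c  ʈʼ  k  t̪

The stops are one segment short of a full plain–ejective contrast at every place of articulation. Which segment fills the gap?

/t̪ʼ/

place of articulation  plain     ejective
bilabial          p         pʼ      
dental            t̪        —       
retroflex         ʈ         ʈʼ      
palatal           c         cʼ      
velar             k         kʼ      
The dental row has no ejective member, so the gap is the ejective dental stop /t̪ʼ/.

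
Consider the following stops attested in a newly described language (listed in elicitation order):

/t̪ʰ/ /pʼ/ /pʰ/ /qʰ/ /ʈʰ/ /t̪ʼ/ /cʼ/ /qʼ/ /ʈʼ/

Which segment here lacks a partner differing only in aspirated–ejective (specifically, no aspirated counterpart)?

Bilabial: /pʰ/ ~ /pʼ/
Dental: /t̪ʰ/ ~ /t̪ʼ/
Retroflex: /ʈʰ/ ~ /ʈʼ/
Uvular: /qʰ/ ~ /qʼ/
Palatal: only /cʼ/ (ejective); no aspirated partner.
So /cʼ/ is the unpaired segment.

/cʼ/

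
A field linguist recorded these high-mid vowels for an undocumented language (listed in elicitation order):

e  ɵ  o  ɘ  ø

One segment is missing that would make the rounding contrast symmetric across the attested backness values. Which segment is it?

/ɤ/

backness          unrounded  rounded 
front             e         ø       
central           ɘ         ɵ       
back              —         o       
The back row has no unrounded member, so the gap is the back unrounded vowel /ɤ/.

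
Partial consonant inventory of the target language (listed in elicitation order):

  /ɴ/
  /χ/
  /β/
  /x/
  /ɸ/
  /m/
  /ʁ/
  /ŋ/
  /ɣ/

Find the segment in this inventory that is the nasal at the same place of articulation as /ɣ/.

/ŋ/

/ɣ/ is a voiced velar fricative.
The nasal at the same place is a velar nasal — in this inventory, /ŋ/.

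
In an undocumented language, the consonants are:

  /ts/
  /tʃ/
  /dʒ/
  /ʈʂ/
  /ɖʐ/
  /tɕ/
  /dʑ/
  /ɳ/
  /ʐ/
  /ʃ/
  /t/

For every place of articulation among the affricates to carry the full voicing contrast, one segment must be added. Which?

/dz/

place of articulation  voiceless  voiced  
alveolar          ts        —       
postalveolar      tʃ        dʒ      
retroflex         ʈʂ        ɖʐ      
alveolo-palatal   tɕ        dʑ      
The alveolar row has no voiced member, so the gap is the voiced alveolar affricate /dz/.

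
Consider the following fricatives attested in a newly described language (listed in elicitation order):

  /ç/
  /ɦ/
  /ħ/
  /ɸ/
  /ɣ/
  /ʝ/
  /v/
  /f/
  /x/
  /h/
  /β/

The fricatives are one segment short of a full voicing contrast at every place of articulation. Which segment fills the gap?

bilabial: voiceless /ɸ/, voiced /β/.
labiodental: voiceless /f/, voiced /v/.
palatal: voiceless /ç/, voiced /ʝ/.
velar: voiceless /x/, voiced /ɣ/.
pharyngeal: voiceless /ħ/, voiced —.
glottal: voiceless /h/, voiced /ɦ/.
The pharyngeal row has no voiced member, so the gap is the voiced pharyngeal fricative /ʕ/.

/ʕ/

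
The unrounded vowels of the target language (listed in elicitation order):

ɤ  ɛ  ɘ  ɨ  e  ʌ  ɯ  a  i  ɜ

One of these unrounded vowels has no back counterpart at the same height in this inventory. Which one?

/a/

High: /i/ ~ /ɨ/ ~ /ɯ/
High-mid: /e/ ~ /ɘ/ ~ /ɤ/
Low-mid: /ɛ/ ~ /ɜ/ ~ /ʌ/
Low: only /a/ (front); no back partner.
So /a/ is the unpaired segment.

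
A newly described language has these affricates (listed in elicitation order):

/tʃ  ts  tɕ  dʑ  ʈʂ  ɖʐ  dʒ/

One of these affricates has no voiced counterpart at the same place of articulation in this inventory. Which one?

/ts/

Postalveolar: /tʃ/ ~ /dʒ/
Retroflex: /ʈʂ/ ~ /ɖʐ/
Alveolo-palatal: /tɕ/ ~ /dʑ/
Alveolar: only /ts/ (voiceless); no voiced partner.
So /ts/ is the unpaired segment.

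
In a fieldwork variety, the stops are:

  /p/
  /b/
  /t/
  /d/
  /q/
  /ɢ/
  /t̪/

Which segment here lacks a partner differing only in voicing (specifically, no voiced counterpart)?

Bilabial: /p/ ~ /b/
Alveolar: /t/ ~ /d/
Uvular: /q/ ~ /ɢ/
Dental: only /t̪/ (voiceless); no voiced partner.
So /t̪/ is the unpaired segment.

/t̪/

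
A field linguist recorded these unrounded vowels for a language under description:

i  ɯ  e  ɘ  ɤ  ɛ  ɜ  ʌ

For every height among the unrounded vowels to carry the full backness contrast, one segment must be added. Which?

height            front     central   back    
high              i         —         ɯ       
high-mid          e         ɘ         ɤ       
low-mid           ɛ         ɜ         ʌ       
The high row has no central member, so the gap is the high central unrounded vowel /ɨ/.

/ɨ/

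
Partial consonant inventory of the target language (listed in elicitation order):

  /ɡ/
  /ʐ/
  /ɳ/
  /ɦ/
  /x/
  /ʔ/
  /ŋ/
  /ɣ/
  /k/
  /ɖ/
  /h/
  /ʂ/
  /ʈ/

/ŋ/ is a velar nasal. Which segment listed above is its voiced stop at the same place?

The voiced stop at the same place is a voiced velar stop — in this inventory, /ɡ/.

/ɡ/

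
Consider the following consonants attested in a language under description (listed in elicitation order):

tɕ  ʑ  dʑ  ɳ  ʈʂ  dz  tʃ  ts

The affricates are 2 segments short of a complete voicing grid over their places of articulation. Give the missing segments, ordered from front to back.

/dʒ/, /ɖʐ/

alveolar: voiceless /ts/, voiced /dz/.
postalveolar: voiceless /tʃ/, voiced —.
retroflex: voiceless /ʈʂ/, voiced —.
alveolo-palatal: voiceless /tɕ/, voiced /dʑ/.
Gaps, from front to back: postalveolar lacks voiced (/dʒ/); retroflex lacks voiced (/ɖʐ/).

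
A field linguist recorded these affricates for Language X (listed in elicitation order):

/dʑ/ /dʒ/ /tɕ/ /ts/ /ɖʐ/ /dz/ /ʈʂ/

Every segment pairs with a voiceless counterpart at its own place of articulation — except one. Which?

/dʒ/

Alveolar: /ts/ ~ /dz/
Retroflex: /ʈʂ/ ~ /ɖʐ/
Alveolo-palatal: /tɕ/ ~ /dʑ/
Postalveolar: only /dʒ/ (voiced); no voiceless partner.
So /dʒ/ is the unpaired segment.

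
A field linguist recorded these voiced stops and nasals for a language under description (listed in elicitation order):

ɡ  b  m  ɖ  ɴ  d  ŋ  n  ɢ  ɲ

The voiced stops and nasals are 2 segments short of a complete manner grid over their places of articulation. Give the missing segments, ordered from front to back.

bilabial: oral stop /b/, nasal /m/.
alveolar: oral stop /d/, nasal /n/.
retroflex: oral stop /ɖ/, nasal —.
palatal: oral stop —, nasal /ɲ/.
velar: oral stop /ɡ/, nasal /ŋ/.
uvular: oral stop /ɢ/, nasal /ɴ/.
Gaps, from front to back: retroflex lacks nasal (/ɳ/); palatal lacks oral stop (/ɟ/).

/ɳ/, /ɟ/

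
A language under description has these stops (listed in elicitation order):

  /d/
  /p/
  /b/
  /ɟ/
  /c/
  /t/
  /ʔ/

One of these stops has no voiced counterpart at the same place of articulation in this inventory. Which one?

Bilabial: /p/ ~ /b/
Alveolar: /t/ ~ /d/
Palatal: /c/ ~ /ɟ/
Glottal: only /ʔ/ (voiceless); no voiced partner.
So /ʔ/ is the unpaired segment.

/ʔ/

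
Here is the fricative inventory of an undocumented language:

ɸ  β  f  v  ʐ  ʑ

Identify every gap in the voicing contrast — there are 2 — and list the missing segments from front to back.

bilabial: voiceless /ɸ/, voiced /β/.
labiodental: voiceless /f/, voiced /v/.
retroflex: voiceless —, voiced /ʐ/.
alveolo-palatal: voiceless —, voiced /ʑ/.
Gaps, from front to back: retroflex lacks voiceless (/ʂ/); alveolo-palatal lacks voiceless (/ɕ/).

/ʂ/, /ɕ/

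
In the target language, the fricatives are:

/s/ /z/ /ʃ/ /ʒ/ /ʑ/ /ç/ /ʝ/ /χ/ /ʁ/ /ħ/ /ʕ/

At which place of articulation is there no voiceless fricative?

alveolo-palatal

Voiceless: /s/ (alveolar), /ʃ/ (postalveolar), /ç/ (palatal), /χ/ (uvular), /ħ/ (pharyngeal).
Voiced: /z/ (alveolar), /ʒ/ (postalveolar), /ʑ/ (alveolo-palatal), /ʝ/ (palatal), /ʁ/ (uvular), /ʕ/ (pharyngeal).
Every place of articulation has a voiceless member except alveolo-palatal, where /ɕ/ would be expected.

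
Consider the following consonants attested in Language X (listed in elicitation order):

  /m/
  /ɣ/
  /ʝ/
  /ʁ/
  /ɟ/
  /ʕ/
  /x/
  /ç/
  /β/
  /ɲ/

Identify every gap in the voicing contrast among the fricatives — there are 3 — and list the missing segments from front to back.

/ɸ/, /χ/, /ħ/

place of articulation  voiceless  voiced  
bilabial          —         β       
palatal           ç         ʝ       
velar             x         ɣ       
uvular            —         ʁ       
pharyngeal        —         ʕ       
Gaps, from front to back: bilabial lacks voiceless (/ɸ/); uvular lacks voiceless (/χ/); pharyngeal lacks voiceless (/ħ/).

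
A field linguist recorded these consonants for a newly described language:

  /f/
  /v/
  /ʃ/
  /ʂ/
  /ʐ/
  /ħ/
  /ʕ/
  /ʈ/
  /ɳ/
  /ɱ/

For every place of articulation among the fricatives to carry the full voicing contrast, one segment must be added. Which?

/ʒ/

labiodental: voiceless /f/, voiced /v/.
postalveolar: voiceless /ʃ/, voiced —.
retroflex: voiceless /ʂ/, voiced /ʐ/.
pharyngeal: voiceless /ħ/, voiced /ʕ/.
The postalveolar row has no voiced member, so the gap is the voiced postalveolar fricative /ʒ/.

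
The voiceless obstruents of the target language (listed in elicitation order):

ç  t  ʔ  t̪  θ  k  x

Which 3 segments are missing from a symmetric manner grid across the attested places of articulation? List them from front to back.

/s/, /c/, /h/

dental: stop /t̪/, fricative /θ/.
alveolar: stop /t/, fricative —.
palatal: stop —, fricative /ç/.
velar: stop /k/, fricative /x/.
glottal: stop /ʔ/, fricative —.
Gaps, from front to back: alveolar lacks fricative (/s/); palatal lacks stop (/c/); glottal lacks fricative (/h/).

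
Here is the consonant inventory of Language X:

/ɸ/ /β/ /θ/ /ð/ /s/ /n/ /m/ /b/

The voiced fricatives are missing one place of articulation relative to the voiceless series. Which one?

Voiceless: /ɸ/ (bilabial), /θ/ (dental), /s/ (alveolar).
Voiced: /β/ (bilabial), /ð/ (dental).
Every place of articulation has a voiced member except alveolar, where /z/ would be expected.

alveolar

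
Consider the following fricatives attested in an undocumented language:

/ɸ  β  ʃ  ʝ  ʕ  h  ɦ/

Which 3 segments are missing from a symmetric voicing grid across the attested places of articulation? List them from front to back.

/ʒ/, /ç/, /ħ/

place of articulation  voiceless  voiced  
bilabial          ɸ         β       
postalveolar      ʃ         —       
palatal           —         ʝ       
pharyngeal        —         ʕ       
glottal           h         ɦ       
Gaps, from front to back: postalveolar lacks voiced (/ʒ/); palatal lacks voiceless (/ç/); pharyngeal lacks voiceless (/ħ/).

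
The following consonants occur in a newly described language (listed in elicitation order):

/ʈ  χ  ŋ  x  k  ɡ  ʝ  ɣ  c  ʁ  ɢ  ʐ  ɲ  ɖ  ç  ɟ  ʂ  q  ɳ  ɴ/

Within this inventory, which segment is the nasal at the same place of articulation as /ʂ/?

/ɳ/

/ʂ/ is a voiceless retroflex fricative.
The nasal at the same place is a retroflex nasal — in this inventory, /ɳ/.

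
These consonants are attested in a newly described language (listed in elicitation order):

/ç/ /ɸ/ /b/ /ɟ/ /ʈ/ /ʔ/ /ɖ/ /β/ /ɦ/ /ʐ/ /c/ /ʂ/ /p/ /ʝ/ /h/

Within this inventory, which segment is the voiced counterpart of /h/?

/h/ is a voiceless glottal fricative.
The voiced counterpart is a voiced glottal fricative — in this inventory, /ɦ/.

/ɦ/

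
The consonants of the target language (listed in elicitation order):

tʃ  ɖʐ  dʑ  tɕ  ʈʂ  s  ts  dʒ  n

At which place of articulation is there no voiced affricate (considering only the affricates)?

alveolar

place of articulation  voiceless  voiced  
alveolar          ts        —       
postalveolar      tʃ        dʒ      
retroflex         ʈʂ        ɖʐ      
alveolo-palatal   tɕ        dʑ      
Every place of articulation has a voiced member except alveolar, where /dz/ would be expected.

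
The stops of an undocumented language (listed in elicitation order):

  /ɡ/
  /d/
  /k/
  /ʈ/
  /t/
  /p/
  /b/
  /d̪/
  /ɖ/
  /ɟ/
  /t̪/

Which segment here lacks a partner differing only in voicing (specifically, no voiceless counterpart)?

Bilabial: /p/ ~ /b/
Dental: /t̪/ ~ /d̪/
Alveolar: /t/ ~ /d/
Retroflex: /ʈ/ ~ /ɖ/
Velar: /k/ ~ /ɡ/
Palatal: only /ɟ/ (voiced); no voiceless partner.
So /ɟ/ is the unpaired segment.

/ɟ/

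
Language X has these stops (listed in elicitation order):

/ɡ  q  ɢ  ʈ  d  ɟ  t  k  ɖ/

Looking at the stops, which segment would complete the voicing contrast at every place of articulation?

alveolar: voiceless /t/, voiced /d/.
retroflex: voiceless /ʈ/, voiced /ɖ/.
palatal: voiceless —, voiced /ɟ/.
velar: voiceless /k/, voiced /ɡ/.
uvular: voiceless /q/, voiced /ɢ/.
The palatal row has no voiceless member, so the gap is the voiceless palatal stop /c/.

/c/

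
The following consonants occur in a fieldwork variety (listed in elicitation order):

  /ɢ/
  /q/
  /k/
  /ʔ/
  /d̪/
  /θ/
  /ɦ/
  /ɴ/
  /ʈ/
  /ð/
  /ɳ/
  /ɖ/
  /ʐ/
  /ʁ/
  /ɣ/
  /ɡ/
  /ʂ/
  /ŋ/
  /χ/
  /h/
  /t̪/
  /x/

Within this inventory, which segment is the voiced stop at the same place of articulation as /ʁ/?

/ɢ/

/ʁ/ is a voiced uvular fricative.
The voiced stop at the same place is a voiced uvular stop — in this inventory, /ɢ/.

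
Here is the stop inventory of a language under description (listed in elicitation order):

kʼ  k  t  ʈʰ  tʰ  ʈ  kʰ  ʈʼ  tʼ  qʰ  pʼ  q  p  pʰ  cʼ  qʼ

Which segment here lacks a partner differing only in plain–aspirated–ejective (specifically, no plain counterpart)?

/cʼ/

Bilabial: /p/ ~ /pʰ/ ~ /pʼ/
Alveolar: /t/ ~ /tʰ/ ~ /tʼ/
Retroflex: /ʈ/ ~ /ʈʰ/ ~ /ʈʼ/
Velar: /k/ ~ /kʰ/ ~ /kʼ/
Uvular: /q/ ~ /qʰ/ ~ /qʼ/
Palatal: only /cʼ/ (ejective); no plain partner.
So /cʼ/ is the unpaired segment.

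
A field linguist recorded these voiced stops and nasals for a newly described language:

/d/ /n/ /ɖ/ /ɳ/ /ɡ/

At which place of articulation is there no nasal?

place of articulation  oral stop  nasal   
alveolar          d         n       
retroflex         ɖ         ɳ       
velar             ɡ         —       
Every place of articulation has a nasal member except velar, where /ŋ/ would be expected.

velar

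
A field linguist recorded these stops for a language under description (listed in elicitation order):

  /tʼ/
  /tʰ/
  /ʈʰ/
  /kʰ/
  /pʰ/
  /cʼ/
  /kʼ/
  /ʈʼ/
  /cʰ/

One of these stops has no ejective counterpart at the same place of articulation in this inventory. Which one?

Alveolar: /tʰ/ ~ /tʼ/
Retroflex: /ʈʰ/ ~ /ʈʼ/
Palatal: /cʰ/ ~ /cʼ/
Velar: /kʰ/ ~ /kʼ/
Bilabial: only /pʰ/ (aspirated); no ejective partner.
So /pʰ/ is the unpaired segment.

/pʰ/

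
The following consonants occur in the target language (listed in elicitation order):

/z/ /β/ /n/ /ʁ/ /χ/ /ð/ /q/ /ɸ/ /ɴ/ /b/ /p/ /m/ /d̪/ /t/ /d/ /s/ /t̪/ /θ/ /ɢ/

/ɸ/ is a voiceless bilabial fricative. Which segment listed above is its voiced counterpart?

The voiced counterpart is a voiced bilabial fricative — in this inventory, /β/.

/β/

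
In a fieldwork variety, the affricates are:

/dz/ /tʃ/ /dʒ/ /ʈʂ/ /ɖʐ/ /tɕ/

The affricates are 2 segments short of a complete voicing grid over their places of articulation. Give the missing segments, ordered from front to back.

Voiceless: /tʃ/ (postalveolar), /ʈʂ/ (retroflex), /tɕ/ (alveolo-palatal).
Voiced: /dz/ (alveolar), /dʒ/ (postalveolar), /ɖʐ/ (retroflex).
Gaps, from front to back: alveolar lacks voiceless (/ts/); alveolo-palatal lacks voiced (/dʑ/).

/ts/, /dʑ/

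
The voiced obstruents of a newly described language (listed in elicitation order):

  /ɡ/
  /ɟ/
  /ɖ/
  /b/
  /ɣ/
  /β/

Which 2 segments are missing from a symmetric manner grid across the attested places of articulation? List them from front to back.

bilabial: stop /b/, fricative /β/.
retroflex: stop /ɖ/, fricative —.
palatal: stop /ɟ/, fricative —.
velar: stop /ɡ/, fricative /ɣ/.
Gaps, from front to back: retroflex lacks fricative (/ʐ/); palatal lacks fricative (/ʝ/).

/ʐ/, /ʝ/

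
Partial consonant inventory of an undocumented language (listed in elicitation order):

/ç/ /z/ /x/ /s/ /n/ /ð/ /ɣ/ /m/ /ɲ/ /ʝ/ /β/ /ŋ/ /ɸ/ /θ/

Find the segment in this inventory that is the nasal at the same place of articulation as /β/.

/m/

/β/ is a voiced bilabial fricative.
The nasal at the same place is a bilabial nasal — in this inventory, /m/.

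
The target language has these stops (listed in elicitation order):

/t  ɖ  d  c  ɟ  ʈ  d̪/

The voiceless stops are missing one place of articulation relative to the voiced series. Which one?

dental

dental: voiceless —, voiced /d̪/.
alveolar: voiceless /t/, voiced /d/.
retroflex: voiceless /ʈ/, voiced /ɖ/.
palatal: voiceless /c/, voiced /ɟ/.
Every place of articulation has a voiceless member except dental, where /t̪/ would be expected.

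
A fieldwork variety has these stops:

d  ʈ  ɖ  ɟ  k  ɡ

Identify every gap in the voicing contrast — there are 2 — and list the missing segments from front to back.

alveolar: voiceless —, voiced /d/.
retroflex: voiceless /ʈ/, voiced /ɖ/.
palatal: voiceless —, voiced /ɟ/.
velar: voiceless /k/, voiced /ɡ/.
Gaps, from front to back: alveolar lacks voiceless (/t/); palatal lacks voiceless (/c/).

/t/, /c/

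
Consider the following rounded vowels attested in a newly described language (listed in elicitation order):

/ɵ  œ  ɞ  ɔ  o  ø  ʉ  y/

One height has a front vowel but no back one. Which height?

high: front /y/, central /ʉ/, back —.
high-mid: front /ø/, central /ɵ/, back /o/.
low-mid: front /œ/, central /ɞ/, back /ɔ/.
Every height has a back member except high, where /u/ would be expected.

high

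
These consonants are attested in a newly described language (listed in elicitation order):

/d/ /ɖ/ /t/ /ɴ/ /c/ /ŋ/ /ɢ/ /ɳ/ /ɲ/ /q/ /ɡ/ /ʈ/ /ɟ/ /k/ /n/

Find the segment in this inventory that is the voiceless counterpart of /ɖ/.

/ɖ/ is a voiced retroflex stop.
The voiceless counterpart is a voiceless retroflex stop — in this inventory, /ʈ/.

/ʈ/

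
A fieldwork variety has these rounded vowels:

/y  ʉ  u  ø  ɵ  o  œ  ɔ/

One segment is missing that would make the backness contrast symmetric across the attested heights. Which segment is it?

height            front     central   back    
high              y         ʉ         u       
high-mid          ø         ɵ         o       
low-mid           œ         —         ɔ       
The low-mid row has no central member, so the gap is the low-mid central rounded vowel /ɞ/.

/ɞ/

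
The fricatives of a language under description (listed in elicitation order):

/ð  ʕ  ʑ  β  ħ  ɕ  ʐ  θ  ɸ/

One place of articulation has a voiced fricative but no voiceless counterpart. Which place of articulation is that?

retroflex

bilabial: voiceless /ɸ/, voiced /β/.
dental: voiceless /θ/, voiced /ð/.
retroflex: voiceless —, voiced /ʐ/.
alveolo-palatal: voiceless /ɕ/, voiced /ʑ/.
pharyngeal: voiceless /ħ/, voiced /ʕ/.
Every place of articulation has a voiceless member except retroflex, where /ʂ/ would be expected.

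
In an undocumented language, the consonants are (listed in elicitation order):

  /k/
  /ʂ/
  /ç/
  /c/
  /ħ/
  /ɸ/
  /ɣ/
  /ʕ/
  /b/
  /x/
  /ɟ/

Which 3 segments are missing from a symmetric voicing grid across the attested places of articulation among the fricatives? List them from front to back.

Voiceless: /ɸ/ (bilabial), /ʂ/ (retroflex), /ç/ (palatal), /x/ (velar), /ħ/ (pharyngeal).
Voiced: /ɣ/ (velar), /ʕ/ (pharyngeal).
Gaps, from front to back: bilabial lacks voiced (/β/); retroflex lacks voiced (/ʐ/); palatal lacks voiced (/ʝ/).

/β/, /ʐ/, /ʝ/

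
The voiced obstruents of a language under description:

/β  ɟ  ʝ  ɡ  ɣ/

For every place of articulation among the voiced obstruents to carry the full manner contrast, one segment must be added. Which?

/b/

bilabial: stop —, fricative /β/.
palatal: stop /ɟ/, fricative /ʝ/.
velar: stop /ɡ/, fricative /ɣ/.
The bilabial row has no stop member, so the gap is the bilabial stop /b/.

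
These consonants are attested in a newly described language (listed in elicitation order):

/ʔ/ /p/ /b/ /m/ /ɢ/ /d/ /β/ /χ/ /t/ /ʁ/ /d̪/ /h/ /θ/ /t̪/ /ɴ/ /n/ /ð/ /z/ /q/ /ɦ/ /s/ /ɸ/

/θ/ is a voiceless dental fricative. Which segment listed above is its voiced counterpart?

/ð/

The voiced counterpart is a voiced dental fricative — in this inventory, /ð/.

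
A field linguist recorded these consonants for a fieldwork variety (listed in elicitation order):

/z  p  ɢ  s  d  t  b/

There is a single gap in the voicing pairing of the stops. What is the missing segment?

Voiceless: /p/ (bilabial), /t/ (alveolar).
Voiced: /b/ (bilabial), /d/ (alveolar), /ɢ/ (uvular).
The uvular row has no voiceless member, so the gap is the voiceless uvular stop /q/.

/q/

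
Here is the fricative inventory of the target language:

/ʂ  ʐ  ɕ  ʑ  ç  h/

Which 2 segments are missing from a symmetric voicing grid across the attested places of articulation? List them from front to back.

/ʝ/, /ɦ/

place of articulation  voiceless  voiced  
retroflex         ʂ         ʐ       
alveolo-palatal   ɕ         ʑ       
palatal           ç         —       
glottal           h         —       
Gaps, from front to back: palatal lacks voiced (/ʝ/); glottal lacks voiced (/ɦ/).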